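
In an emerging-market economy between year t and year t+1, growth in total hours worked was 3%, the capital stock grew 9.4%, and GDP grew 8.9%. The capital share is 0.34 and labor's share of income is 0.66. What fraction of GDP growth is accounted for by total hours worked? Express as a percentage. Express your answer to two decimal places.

Total hours worked accounted for 22.25% of growth.

Labor's share = 1 − 0.34 = 0.66.
Total hours worked contributed 0.66 × 3 = 1.98 pp.
Share of growth = 1.98 / 8.9 × 100 = 22.2472%.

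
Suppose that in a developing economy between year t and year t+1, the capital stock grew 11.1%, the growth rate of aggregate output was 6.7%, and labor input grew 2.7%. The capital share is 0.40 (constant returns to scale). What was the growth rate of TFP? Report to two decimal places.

Labor's share = 1 − 0.4 = 0.6.
The capital stock: 0.4 × 11.1 = 4.44 pp.
Labor input: 0.6 × 2.7 = 1.62 pp.
TFP growth = 6.7 − 6.06 = 0.64%.

0.64%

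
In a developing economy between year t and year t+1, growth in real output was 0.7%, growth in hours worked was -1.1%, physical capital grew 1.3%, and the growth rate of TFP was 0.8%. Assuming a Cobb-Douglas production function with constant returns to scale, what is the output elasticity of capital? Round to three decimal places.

gY = gA + α·gK + (1−α)·gL, so gY − gA − gL = α(gK − gL).
0.7 − 0.8 + 1.1 = α × (1.3 − (-1.1)).
1 = 2.4 α, so α = 0.41667.

The output elasticity of capital is 0.417.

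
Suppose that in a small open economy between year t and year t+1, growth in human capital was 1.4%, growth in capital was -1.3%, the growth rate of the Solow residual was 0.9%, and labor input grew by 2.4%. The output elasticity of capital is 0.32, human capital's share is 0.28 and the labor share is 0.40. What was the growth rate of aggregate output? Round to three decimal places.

Labor's share = 1 − 0.32 − 0.28 = 0.4.
Capital: 0.32 × (-1.3) = -0.416 pp.
Human capital: 0.28 × 1.4 = 0.392 pp.
Labor input: 0.4 × 2.4 = 0.96 pp.
Output growth = 0.9 + 0.936 = 1.836%.

Aggregate output grew 1.836%.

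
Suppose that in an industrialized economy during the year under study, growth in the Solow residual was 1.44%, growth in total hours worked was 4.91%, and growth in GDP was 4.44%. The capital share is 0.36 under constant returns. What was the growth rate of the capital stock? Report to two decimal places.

Labor's share = 1 − 0.36 = 0.64.
gY = gA + 0.64×4.91 + 0.36×g.
0.36×g = 4.44 − 1.44 − 3.1424 = -0.1424.
g = -0.1424 / 0.36 = -0.3956%.

-0.40%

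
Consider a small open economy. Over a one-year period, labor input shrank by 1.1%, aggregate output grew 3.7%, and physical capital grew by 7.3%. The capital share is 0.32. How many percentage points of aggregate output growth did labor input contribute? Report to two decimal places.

Labor's share = 1 − 0.32 = 0.68.
Contribution = share × growth = 0.68 × (-1.1) = -0.748 pp.

-0.75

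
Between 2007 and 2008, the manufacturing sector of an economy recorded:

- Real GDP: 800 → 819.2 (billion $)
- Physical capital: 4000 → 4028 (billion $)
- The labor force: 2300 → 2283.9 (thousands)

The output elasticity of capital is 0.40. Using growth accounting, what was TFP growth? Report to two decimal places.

2.54%

Real GDP growth = (819.2 − 800) / 800 = 2.4%.
Physical capital growth = (4028 − 4000) / 4000 = 0.7%.
The labor force growth = (2283.9 − 2300) / 2300 = -0.7%.
Labor's share = 1 − 0.4 = 0.6.
Physical capital: 0.4 × 0.7 = 0.28 pp.
The labor force: 0.6 × (-0.7) = -0.42 pp.
TFP growth = 2.4 + 0.14 = 2.54%.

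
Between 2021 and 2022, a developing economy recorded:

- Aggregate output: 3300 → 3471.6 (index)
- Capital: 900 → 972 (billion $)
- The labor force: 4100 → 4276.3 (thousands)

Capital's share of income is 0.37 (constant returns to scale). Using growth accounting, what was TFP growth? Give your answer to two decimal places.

Aggregate output growth = (3471.6 − 3300) / 3300 = 5.2%.
Capital growth = (972 − 900) / 900 = 8%.
The labor force growth = (4276.3 − 4100) / 4100 = 4.3%.
Labor's share = 1 − 0.37 = 0.63.
Capital: 0.37 × 8 = 2.96 pp.
The labor force: 0.63 × 4.3 = 2.709 pp.
TFP growth = 5.2 − 5.669 = -0.469%.

-0.47%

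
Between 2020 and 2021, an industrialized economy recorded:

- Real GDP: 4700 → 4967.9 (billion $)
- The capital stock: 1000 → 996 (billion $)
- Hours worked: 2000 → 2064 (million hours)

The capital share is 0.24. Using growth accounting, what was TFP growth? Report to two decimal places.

TFP grew 3.36%.

Real GDP growth = (4967.9 − 4700) / 4700 = 5.7%.
The capital stock growth = (996 − 1000) / 1000 = -0.4%.
Hours worked growth = (2064 − 2000) / 2000 = 3.2%.
Labor's share = 1 − 0.24 = 0.76.
The capital stock: 0.24 × (-0.4) = -0.096 pp.
Hours worked: 0.76 × 3.2 = 2.432 pp.
TFP growth = 5.7 − 2.336 = 3.364%.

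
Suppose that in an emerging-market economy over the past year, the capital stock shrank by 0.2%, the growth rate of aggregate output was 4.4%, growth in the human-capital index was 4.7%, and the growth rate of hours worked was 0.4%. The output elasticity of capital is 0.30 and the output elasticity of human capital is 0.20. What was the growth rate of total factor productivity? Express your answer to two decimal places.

3.32%

Labor's share = 1 − 0.3 − 0.2 = 0.5.
The capital stock: 0.3 × (-0.2) = -0.06 pp.
The human-capital index: 0.2 × 4.7 = 0.94 pp.
Hours worked: 0.5 × 0.4 = 0.2 pp.
TFP growth = 4.4 − 1.08 = 3.32%.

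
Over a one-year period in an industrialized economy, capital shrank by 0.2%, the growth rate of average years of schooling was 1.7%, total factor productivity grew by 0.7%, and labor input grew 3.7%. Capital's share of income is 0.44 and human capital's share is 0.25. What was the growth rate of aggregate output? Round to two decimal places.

Labor's share = 1 − 0.44 − 0.25 = 0.31.
Capital: 0.44 × (-0.2) = -0.088 pp.
Average years of schooling: 0.25 × 1.7 = 0.425 pp.
Labor input: 0.31 × 3.7 = 1.147 pp.
Output growth = 0.7 + 1.484 = 2.184%.

Aggregate output grew 2.18%.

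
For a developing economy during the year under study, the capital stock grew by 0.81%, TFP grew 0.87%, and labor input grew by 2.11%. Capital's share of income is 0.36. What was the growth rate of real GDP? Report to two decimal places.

2.51%

Labor's share = 1 − 0.36 = 0.64.
The capital stock: 0.36 × 0.81 = 0.2916 pp.
Labor input: 0.64 × 2.11 = 1.3504 pp.
Output growth = 0.87 + 1.642 = 2.512%.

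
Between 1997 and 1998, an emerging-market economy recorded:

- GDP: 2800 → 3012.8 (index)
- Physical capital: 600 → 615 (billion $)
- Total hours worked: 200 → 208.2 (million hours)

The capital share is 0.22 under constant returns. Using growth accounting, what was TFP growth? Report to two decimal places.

GDP growth = (3012.8 − 2800) / 2800 = 7.6%.
Physical capital growth = (615 − 600) / 600 = 2.5%.
Total hours worked growth = (208.2 − 200) / 200 = 4.1%.
Labor's share = 1 − 0.22 = 0.78.
Physical capital: 0.22 × 2.5 = 0.55 pp.
Total hours worked: 0.78 × 4.1 = 3.198 pp.
TFP growth = 7.6 − 3.748 = 3.852%.

TFP grew 3.85%.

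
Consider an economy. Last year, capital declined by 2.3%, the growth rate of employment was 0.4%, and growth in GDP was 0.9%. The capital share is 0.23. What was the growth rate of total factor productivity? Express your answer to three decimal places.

1.121%

Labor's share = 1 − 0.23 = 0.77.
Capital: 0.23 × (-2.3) = -0.529 pp.
Employment: 0.77 × 0.4 = 0.308 pp.
TFP growth = 0.9 + 0.221 = 1.121%.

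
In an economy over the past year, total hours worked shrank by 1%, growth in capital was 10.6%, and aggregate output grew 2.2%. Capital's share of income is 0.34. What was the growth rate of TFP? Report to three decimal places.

Labor's share = 1 − 0.34 = 0.66.
Capital: 0.34 × 10.6 = 3.604 pp.
Total hours worked: 0.66 × (-1) = -0.66 pp.
TFP growth = 2.2 − 2.944 = -0.744%.

-0.744%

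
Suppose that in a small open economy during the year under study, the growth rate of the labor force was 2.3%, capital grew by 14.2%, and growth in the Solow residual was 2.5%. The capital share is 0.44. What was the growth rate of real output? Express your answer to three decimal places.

Labor's share = 1 − 0.44 = 0.56.
Capital: 0.44 × 14.2 = 6.248 pp.
The labor force: 0.56 × 2.3 = 1.288 pp.
Output growth = 2.5 + 7.536 = 10.036%.

10.036%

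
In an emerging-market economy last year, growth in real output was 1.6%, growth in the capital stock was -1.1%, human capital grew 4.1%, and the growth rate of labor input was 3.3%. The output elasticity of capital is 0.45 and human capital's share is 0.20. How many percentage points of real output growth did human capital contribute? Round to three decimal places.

0.820 pp

Contribution = share × growth = 0.2 × 4.1 = 0.82 pp.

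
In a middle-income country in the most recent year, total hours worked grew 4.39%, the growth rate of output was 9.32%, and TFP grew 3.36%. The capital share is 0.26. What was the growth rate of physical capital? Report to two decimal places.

Physical capital growth was 10.43%.

Labor's share = 1 − 0.26 = 0.74.
gY = gA + 0.74×4.39 + 0.26×g.
0.26×g = 9.32 − 3.36 − 3.2486 = 2.7114.
g = 2.7114 / 0.26 = 10.4285%.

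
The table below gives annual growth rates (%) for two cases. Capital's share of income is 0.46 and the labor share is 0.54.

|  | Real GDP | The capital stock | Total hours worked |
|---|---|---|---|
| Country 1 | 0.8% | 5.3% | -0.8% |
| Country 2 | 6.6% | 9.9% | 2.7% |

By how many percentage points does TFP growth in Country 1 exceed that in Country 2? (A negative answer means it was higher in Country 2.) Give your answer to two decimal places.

-1.79 percentage points

Labor's share = 1 − 0.46 = 0.54.
Country 1: TFP = 0.8 − 2.438 + 0.432 = -1.206%.
Country 2: TFP = 6.6 − 4.554 − 1.458 = 0.588%.
Difference = -1.206 − (0.588) = -1.794 pp.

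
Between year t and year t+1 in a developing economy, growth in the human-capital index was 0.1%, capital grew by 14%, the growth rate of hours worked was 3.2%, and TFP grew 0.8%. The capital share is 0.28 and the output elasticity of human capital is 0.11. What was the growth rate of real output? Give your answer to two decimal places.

Labor's share = 1 − 0.28 − 0.11 = 0.61.
Capital: 0.28 × 14 = 3.92 pp.
The human-capital index: 0.11 × 0.1 = 0.011 pp.
Hours worked: 0.61 × 3.2 = 1.952 pp.
Output growth = 0.8 + 5.883 = 6.683%.

6.68%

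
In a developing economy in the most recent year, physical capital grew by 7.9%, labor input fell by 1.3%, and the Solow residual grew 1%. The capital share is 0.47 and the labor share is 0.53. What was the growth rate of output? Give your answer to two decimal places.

4.02%

Labor's share = 1 − 0.47 = 0.53.
Physical capital: 0.47 × 7.9 = 3.713 pp.
Labor input: 0.53 × (-1.3) = -0.689 pp.
Output growth = 1 + 3.024 = 4.024%.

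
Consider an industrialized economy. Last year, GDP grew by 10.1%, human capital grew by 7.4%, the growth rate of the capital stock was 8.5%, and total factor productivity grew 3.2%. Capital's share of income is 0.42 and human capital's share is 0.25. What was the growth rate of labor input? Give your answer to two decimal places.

Labor's share = 1 − 0.42 − 0.25 = 0.33.
gY = gA + 0.42×8.5 + 0.25×7.4 + 0.33×g.
0.33×g = 10.1 − 3.2 − 5.42 = 1.48.
g = 1.48 / 0.33 = 4.4848%.

4.48%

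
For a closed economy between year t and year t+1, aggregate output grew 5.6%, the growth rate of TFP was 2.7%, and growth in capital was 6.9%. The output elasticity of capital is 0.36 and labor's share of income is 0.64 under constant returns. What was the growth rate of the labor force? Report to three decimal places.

Labor's share = 1 − 0.36 = 0.64.
gY = gA + 0.36×6.9 + 0.64×g.
0.64×g = 5.6 − 2.7 − 2.484 = 0.416.
g = 0.416 / 0.64 = 0.65%.

0.650%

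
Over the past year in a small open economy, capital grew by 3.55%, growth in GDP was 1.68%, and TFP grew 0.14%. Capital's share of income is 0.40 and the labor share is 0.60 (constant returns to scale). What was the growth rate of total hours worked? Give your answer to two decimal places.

Labor's share = 1 − 0.4 = 0.6.
gY = gA + 0.4×3.55 + 0.6×g.
0.6×g = 1.68 − 0.14 − 1.42 = 0.12.
g = 0.12 / 0.6 = 0.2%.

Total hours worked growth was 0.20%.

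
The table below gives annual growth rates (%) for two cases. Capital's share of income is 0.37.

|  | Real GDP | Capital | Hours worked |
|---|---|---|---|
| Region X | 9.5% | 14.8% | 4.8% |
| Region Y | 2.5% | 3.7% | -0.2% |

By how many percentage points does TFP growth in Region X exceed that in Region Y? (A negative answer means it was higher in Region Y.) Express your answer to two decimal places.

-0.26 percentage points

Labor's share = 1 − 0.37 = 0.63.
Region X: TFP = 9.5 − 5.476 − 3.024 = 1%.
Region Y: TFP = 2.5 − 1.369 + 0.126 = 1.257%.
Difference = 1 − (1.257) = -0.257 pp.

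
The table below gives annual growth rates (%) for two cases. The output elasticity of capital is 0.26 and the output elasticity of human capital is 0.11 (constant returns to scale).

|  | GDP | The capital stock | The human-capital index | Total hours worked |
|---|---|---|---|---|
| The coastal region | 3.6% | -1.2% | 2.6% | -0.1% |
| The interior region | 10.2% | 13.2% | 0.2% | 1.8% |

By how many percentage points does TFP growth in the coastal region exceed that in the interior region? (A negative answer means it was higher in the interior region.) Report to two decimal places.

-1.92 percentage points

Labor's share = 1 − 0.26 − 0.11 = 0.63.
The coastal region: TFP = 3.6 + 0.312 − 0.286 + 0.063 = 3.689%.
The interior region: TFP = 10.2 − 3.432 − 0.022 − 1.134 = 5.612%.
Difference = 3.689 − (5.612) = -1.923 pp.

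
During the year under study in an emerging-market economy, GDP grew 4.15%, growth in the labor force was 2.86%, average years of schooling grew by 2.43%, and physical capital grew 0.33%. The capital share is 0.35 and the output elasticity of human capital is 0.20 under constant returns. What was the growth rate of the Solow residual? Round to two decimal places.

2.26%

Labor's share = 1 − 0.35 − 0.2 = 0.45.
Physical capital: 0.35 × 0.33 = 0.1155 pp.
Average years of schooling: 0.2 × 2.43 = 0.486 pp.
The labor force: 0.45 × 2.86 = 1.287 pp.
TFP growth = 4.15 − 1.8885 = 2.2615%.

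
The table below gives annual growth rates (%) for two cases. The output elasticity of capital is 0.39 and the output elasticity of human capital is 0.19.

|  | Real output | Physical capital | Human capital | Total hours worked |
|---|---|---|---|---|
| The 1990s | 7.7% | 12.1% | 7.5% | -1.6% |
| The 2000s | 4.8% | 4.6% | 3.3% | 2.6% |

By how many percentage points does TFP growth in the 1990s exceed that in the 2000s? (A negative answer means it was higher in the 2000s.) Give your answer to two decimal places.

Labor's share = 1 − 0.39 − 0.19 = 0.42.
The 1990s: TFP = 7.7 − 4.719 − 1.425 + 0.672 = 2.228%.
The 2000s: TFP = 4.8 − 1.794 − 0.627 − 1.092 = 1.287%.
Difference = 2.228 − (1.287) = 0.941 pp.

0.94 percentage points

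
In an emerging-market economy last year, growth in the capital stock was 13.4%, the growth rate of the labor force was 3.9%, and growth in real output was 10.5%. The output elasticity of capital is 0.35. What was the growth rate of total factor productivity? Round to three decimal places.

Labor's share = 1 − 0.35 = 0.65.
The capital stock: 0.35 × 13.4 = 4.69 pp.
The labor force: 0.65 × 3.9 = 2.535 pp.
TFP growth = 10.5 − 7.225 = 3.275%.

3.275%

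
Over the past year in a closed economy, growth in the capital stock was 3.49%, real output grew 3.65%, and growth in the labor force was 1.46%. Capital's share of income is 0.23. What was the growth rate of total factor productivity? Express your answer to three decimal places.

Labor's share = 1 − 0.23 = 0.77.
The capital stock: 0.23 × 3.49 = 0.8027 pp.
The labor force: 0.77 × 1.46 = 1.1242 pp.
TFP growth = 3.65 − 1.9269 = 1.7231%.

1.723%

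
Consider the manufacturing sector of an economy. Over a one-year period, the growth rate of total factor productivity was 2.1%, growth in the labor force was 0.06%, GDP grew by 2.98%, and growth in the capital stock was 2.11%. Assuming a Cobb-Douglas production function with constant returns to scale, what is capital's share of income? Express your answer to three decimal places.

0.400

gY = gA + α·gK + (1−α)·gL, so gY − gA − gL = α(gK − gL).
2.98 − 2.1 − 0.06 = α × (2.11 − 0.06).
0.82 = 2.05 α, so α = 0.4.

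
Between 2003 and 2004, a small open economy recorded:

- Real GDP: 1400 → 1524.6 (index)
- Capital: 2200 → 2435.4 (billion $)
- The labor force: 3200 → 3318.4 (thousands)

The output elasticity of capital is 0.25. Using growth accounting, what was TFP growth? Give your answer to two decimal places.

3.45%

Real GDP growth = (1524.6 − 1400) / 1400 = 8.9%.
Capital growth = (2435.4 − 2200) / 2200 = 10.7%.
The labor force growth = (3318.4 − 3200) / 3200 = 3.7%.
Labor's share = 1 − 0.25 = 0.75.
Capital: 0.25 × 10.7 = 2.675 pp.
The labor force: 0.75 × 3.7 = 2.775 pp.
TFP growth = 8.9 − 5.45 = 3.45%.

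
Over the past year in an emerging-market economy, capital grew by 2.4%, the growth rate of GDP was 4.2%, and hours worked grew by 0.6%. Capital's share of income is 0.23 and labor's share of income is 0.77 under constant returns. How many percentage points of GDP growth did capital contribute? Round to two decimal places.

0.55 pp

Contribution = share × growth = 0.23 × 2.4 = 0.552 pp.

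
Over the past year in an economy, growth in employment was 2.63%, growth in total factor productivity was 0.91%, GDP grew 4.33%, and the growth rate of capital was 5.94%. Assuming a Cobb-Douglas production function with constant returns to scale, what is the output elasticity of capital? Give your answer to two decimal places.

gY = gA + α·gK + (1−α)·gL, so gY − gA − gL = α(gK − gL).
4.33 − 0.91 − 2.63 = α × (5.94 − 2.63).
0.79 = 3.31 α, so α = 0.2387.

α = 0.24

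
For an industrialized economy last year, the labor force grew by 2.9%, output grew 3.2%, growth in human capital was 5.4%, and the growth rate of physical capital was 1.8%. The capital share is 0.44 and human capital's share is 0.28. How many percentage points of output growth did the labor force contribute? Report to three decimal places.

Labor's share = 1 − 0.44 − 0.28 = 0.28.
Contribution = share × growth = 0.28 × 2.9 = 0.812 pp.

0.812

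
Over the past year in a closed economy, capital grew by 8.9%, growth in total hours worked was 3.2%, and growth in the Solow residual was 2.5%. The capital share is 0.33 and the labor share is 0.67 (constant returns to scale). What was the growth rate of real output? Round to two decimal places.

Labor's share = 1 − 0.33 = 0.67.
Capital: 0.33 × 8.9 = 2.937 pp.
Total hours worked: 0.67 × 3.2 = 2.144 pp.
Output growth = 2.5 + 5.081 = 7.581%.

7.58%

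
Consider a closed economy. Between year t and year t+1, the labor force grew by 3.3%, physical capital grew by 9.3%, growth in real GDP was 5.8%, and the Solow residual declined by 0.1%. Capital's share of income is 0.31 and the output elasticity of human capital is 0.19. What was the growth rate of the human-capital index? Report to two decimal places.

Labor's share = 1 − 0.31 − 0.19 = 0.5.
gY = gA + 0.31×9.3 + 0.5×3.3 + 0.19×g.
0.19×g = 5.8 + 0.1 − 4.533 = 1.367.
g = 1.367 / 0.19 = 7.1947%.

7.19%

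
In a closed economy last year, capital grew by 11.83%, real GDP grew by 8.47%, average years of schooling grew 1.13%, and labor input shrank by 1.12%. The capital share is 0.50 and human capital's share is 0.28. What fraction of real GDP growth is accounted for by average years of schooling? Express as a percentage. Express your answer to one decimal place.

3.7%

Average years of schooling contributed 0.28 × 1.13 = 0.3164 pp.
Share of growth = 0.3164 / 8.47 × 100 = 3.736%.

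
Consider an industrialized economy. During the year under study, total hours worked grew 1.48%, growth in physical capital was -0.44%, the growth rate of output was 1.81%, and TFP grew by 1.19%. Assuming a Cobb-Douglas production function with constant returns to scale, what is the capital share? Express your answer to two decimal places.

gY = gA + α·gK + (1−α)·gL, so gY − gA − gL = α(gK − gL).
1.81 − 1.19 − 1.48 = α × (-0.44 − 1.48).
-0.86 = -1.92 α, so α = 0.4479.

α = 0.45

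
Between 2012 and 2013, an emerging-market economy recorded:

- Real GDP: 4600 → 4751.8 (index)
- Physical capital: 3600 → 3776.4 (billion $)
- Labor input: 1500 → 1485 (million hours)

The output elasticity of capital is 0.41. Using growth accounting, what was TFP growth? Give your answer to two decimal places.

Real GDP growth = (4751.8 − 4600) / 4600 = 3.3%.
Physical capital growth = (3776.4 − 3600) / 3600 = 4.9%.
Labor input growth = (1485 − 1500) / 1500 = -1%.
Labor's share = 1 − 0.41 = 0.59.
Physical capital: 0.41 × 4.9 = 2.009 pp.
Labor input: 0.59 × (-1) = -0.59 pp.
TFP growth = 3.3 − 1.419 = 1.881%.

1.88%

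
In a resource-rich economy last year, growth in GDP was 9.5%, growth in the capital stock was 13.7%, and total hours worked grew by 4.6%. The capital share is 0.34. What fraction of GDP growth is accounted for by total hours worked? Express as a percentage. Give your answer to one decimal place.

32.0%

Labor's share = 1 − 0.34 = 0.66.
Total hours worked contributed 0.66 × 4.6 = 3.036 pp.
Share of growth = 3.036 / 9.5 × 100 = 31.958%.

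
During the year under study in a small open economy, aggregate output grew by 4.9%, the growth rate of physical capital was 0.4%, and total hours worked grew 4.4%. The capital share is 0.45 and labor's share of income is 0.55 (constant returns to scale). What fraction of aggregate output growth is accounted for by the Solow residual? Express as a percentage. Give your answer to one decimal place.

The Solow residual accounted for 46.9% of growth.

Labor's share = 1 − 0.45 = 0.55.
Physical capital: 0.45 × 0.4 = 0.18 pp.
Total hours worked: 0.55 × 4.4 = 2.42 pp.
TFP growth = 4.9 − 2.6 = 2.3%.
TFP share of growth = 2.3 / 4.9 × 100 = 46.939%.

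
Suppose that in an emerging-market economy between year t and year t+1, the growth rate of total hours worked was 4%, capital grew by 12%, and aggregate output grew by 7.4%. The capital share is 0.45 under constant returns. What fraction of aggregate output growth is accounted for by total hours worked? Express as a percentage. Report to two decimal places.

Labor's share = 1 − 0.45 = 0.55.
Total hours worked contributed 0.55 × 4 = 2.2 pp.
Share of growth = 2.2 / 7.4 × 100 = 29.7297%.

Total hours worked accounted for 29.73% of growth.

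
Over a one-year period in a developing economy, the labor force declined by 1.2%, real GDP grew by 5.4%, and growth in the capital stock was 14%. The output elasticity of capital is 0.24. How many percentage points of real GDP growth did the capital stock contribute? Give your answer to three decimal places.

Contribution = share × growth = 0.24 × 14 = 3.36 pp.

3.360 pp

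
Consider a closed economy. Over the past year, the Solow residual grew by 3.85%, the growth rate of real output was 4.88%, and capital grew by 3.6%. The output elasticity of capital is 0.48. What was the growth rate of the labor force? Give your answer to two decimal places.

-1.34%

Labor's share = 1 − 0.48 = 0.52.
gY = gA + 0.48×3.6 + 0.52×g.
0.52×g = 4.88 − 3.85 − 1.728 = -0.698.
g = -0.698 / 0.52 = -1.3423%.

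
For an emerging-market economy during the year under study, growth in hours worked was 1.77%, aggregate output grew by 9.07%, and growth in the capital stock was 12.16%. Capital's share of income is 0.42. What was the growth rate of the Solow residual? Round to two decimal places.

Labor's share = 1 − 0.42 = 0.58.
The capital stock: 0.42 × 12.16 = 5.1072 pp.
Hours worked: 0.58 × 1.77 = 1.0266 pp.
TFP growth = 9.07 − 6.1338 = 2.9362%.

2.94%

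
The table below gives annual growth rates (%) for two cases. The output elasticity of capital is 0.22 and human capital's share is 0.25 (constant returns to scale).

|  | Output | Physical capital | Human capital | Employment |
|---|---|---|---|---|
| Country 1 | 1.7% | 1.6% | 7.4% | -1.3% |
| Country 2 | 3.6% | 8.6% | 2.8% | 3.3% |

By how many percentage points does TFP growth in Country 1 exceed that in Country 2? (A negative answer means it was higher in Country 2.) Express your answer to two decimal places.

Labor's share = 1 − 0.22 − 0.25 = 0.53.
Country 1: TFP = 1.7 − 0.352 − 1.85 + 0.689 = 0.187%.
Country 2: TFP = 3.6 − 1.892 − 0.7 − 1.749 = -0.741%.
Difference = 0.187 − (-0.741) = 0.928 pp.

0.93 percentage points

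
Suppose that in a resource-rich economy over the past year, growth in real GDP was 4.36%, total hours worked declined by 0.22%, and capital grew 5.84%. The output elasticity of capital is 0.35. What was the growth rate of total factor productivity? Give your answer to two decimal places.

Labor's share = 1 − 0.35 = 0.65.
Capital: 0.35 × 5.84 = 2.044 pp.
Total hours worked: 0.65 × (-0.22) = -0.143 pp.
TFP growth = 4.36 − 1.901 = 2.459%.

2.46%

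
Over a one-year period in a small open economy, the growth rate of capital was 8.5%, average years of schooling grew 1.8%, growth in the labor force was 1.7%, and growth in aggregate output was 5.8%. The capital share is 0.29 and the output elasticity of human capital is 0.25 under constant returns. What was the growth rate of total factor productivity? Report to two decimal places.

Total factor productivity growth was 2.10%.

Labor's share = 1 − 0.29 − 0.25 = 0.46.
Capital: 0.29 × 8.5 = 2.465 pp.
Average years of schooling: 0.25 × 1.8 = 0.45 pp.
The labor force: 0.46 × 1.7 = 0.782 pp.
TFP growth = 5.8 − 3.697 = 2.103%.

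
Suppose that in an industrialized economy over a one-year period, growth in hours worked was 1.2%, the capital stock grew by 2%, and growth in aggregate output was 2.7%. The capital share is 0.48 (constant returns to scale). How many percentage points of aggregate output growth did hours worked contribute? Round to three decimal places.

Labor's share = 1 − 0.48 = 0.52.
Contribution = share × growth = 0.52 × 1.2 = 0.624 pp.

0.624 pp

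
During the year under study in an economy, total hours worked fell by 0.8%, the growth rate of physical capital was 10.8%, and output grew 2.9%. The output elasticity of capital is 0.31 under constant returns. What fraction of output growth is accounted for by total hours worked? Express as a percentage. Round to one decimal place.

Labor's share = 1 − 0.31 = 0.69.
Total hours worked contributed 0.69 × (-0.8) = -0.552 pp.
Share of growth = -0.552 / 2.9 × 100 = -19.034%.

-19.0%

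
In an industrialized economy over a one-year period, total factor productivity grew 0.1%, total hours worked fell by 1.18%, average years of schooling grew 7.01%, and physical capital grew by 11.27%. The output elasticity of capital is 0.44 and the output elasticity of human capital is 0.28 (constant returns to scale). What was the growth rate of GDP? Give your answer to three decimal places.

Labor's share = 1 − 0.44 − 0.28 = 0.28.
Physical capital: 0.44 × 11.27 = 4.9588 pp.
Average years of schooling: 0.28 × 7.01 = 1.9628 pp.
Total hours worked: 0.28 × (-1.18) = -0.3304 pp.
Output growth = 0.1 + 6.5912 = 6.6912%.

GDP growth was 6.691%.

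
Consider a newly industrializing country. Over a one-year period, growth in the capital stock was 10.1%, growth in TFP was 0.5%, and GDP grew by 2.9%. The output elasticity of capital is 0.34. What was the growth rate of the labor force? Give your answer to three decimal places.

-1.567%

Labor's share = 1 − 0.34 = 0.66.
gY = gA + 0.34×10.1 + 0.66×g.
0.66×g = 2.9 − 0.5 − 3.434 = -1.034.
g = -1.034 / 0.66 = -1.56667%.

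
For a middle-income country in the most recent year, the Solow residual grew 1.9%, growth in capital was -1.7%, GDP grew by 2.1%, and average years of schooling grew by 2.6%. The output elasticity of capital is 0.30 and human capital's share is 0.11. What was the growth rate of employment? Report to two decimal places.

Employment grew 0.72%.

Labor's share = 1 − 0.3 − 0.11 = 0.59.
gY = gA + 0.3×(-1.7) + 0.11×2.6 + 0.59×g.
0.59×g = 2.1 − 1.9 + 0.224 = 0.424.
g = 0.424 / 0.59 = 0.7186%.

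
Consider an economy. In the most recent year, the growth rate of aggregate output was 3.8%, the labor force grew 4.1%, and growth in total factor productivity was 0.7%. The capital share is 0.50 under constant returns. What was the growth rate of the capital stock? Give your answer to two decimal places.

2.10%

Labor's share = 1 − 0.5 = 0.5.
gY = gA + 0.5×4.1 + 0.5×g.
0.5×g = 3.8 − 0.7 − 2.05 = 1.05.
g = 1.05 / 0.5 = 2.1%.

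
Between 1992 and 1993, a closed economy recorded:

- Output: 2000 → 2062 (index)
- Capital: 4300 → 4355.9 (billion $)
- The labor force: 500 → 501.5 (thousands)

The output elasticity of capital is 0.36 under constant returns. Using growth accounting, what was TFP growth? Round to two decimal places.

TFP grew 2.44%.

Output growth = (2062 − 2000) / 2000 = 3.1%.
Capital growth = (4355.9 − 4300) / 4300 = 1.3%.
The labor force growth = (501.5 − 500) / 500 = 0.3%.
Labor's share = 1 − 0.36 = 0.64.
Capital: 0.36 × 1.3 = 0.468 pp.
The labor force: 0.64 × 0.3 = 0.192 pp.
TFP growth = 3.1 − 0.66 = 2.44%.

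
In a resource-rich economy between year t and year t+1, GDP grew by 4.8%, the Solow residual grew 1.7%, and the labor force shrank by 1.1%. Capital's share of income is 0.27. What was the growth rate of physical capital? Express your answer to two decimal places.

14.46%

Labor's share = 1 − 0.27 = 0.73.
gY = gA + 0.73×(-1.1) + 0.27×g.
0.27×g = 4.8 − 1.7 + 0.803 = 3.903.
g = 3.903 / 0.27 = 14.4556%.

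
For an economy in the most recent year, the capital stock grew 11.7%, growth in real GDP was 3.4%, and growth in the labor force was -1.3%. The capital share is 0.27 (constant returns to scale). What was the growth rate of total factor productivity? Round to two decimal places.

Labor's share = 1 − 0.27 = 0.73.
The capital stock: 0.27 × 11.7 = 3.159 pp.
The labor force: 0.73 × (-1.3) = -0.949 pp.
TFP growth = 3.4 − 2.21 = 1.19%.

1.19%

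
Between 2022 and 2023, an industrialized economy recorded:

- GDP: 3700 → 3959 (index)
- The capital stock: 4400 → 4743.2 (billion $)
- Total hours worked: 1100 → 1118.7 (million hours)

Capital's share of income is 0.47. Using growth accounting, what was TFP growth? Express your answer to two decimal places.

2.43%

GDP growth = (3959 − 3700) / 3700 = 7%.
The capital stock growth = (4743.2 − 4400) / 4400 = 7.8%.
Total hours worked growth = (1118.7 − 1100) / 1100 = 1.7%.
Labor's share = 1 − 0.47 = 0.53.
The capital stock: 0.47 × 7.8 = 3.666 pp.
Total hours worked: 0.53 × 1.7 = 0.901 pp.
TFP growth = 7 − 4.567 = 2.433%.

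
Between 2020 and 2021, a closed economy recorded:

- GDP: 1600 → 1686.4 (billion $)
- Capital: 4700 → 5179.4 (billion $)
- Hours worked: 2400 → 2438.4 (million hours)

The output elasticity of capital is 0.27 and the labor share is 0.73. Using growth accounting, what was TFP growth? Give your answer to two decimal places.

1.48%

GDP growth = (1686.4 − 1600) / 1600 = 5.4%.
Capital growth = (5179.4 − 4700) / 4700 = 10.2%.
Hours worked growth = (2438.4 − 2400) / 2400 = 1.6%.
Labor's share = 1 − 0.27 = 0.73.
Capital: 0.27 × 10.2 = 2.754 pp.
Hours worked: 0.73 × 1.6 = 1.168 pp.
TFP growth = 5.4 − 3.922 = 1.478%.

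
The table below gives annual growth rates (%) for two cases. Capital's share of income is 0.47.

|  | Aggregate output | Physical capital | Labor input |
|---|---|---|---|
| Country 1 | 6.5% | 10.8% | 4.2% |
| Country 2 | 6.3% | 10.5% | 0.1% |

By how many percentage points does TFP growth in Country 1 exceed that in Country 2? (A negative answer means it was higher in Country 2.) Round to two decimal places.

-2.11 percentage points

Labor's share = 1 − 0.47 = 0.53.
Country 1: TFP = 6.5 − 5.076 − 2.226 = -0.802%.
Country 2: TFP = 6.3 − 4.935 − 0.053 = 1.312%.
Difference = -0.802 − (1.312) = -2.114 pp.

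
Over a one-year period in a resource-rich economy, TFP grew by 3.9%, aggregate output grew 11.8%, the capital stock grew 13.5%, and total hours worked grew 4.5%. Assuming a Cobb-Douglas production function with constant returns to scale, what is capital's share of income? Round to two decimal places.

gY = gA + α·gK + (1−α)·gL, so gY − gA − gL = α(gK − gL).
11.8 − 3.9 − 4.5 = α × (13.5 − 4.5).
3.4 = 9 α, so α = 0.3778.

α = 0.38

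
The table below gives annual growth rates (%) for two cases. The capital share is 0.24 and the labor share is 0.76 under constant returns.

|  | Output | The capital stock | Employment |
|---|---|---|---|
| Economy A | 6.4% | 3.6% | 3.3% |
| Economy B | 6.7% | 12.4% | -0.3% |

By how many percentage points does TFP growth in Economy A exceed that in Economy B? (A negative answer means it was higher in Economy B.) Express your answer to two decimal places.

-0.92 percentage points

Labor's share = 1 − 0.24 = 0.76.
Economy A: TFP = 6.4 − 0.864 − 2.508 = 3.028%.
Economy B: TFP = 6.7 − 2.976 + 0.228 = 3.952%.
Difference = 3.028 − (3.952) = -0.924 pp.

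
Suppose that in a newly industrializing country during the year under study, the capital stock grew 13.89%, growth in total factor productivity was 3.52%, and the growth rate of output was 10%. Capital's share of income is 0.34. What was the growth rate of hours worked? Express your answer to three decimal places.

Hours worked grew 2.663%.

Labor's share = 1 − 0.34 = 0.66.
gY = gA + 0.34×13.89 + 0.66×g.
0.66×g = 10 − 3.52 − 4.7226 = 1.7574.
g = 1.7574 / 0.66 = 2.66273%.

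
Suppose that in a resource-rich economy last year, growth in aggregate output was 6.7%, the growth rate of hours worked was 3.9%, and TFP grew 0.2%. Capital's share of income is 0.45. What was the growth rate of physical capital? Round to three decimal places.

9.678%

Labor's share = 1 − 0.45 = 0.55.
gY = gA + 0.55×3.9 + 0.45×g.
0.45×g = 6.7 − 0.2 − 2.145 = 4.355.
g = 4.355 / 0.45 = 9.67778%.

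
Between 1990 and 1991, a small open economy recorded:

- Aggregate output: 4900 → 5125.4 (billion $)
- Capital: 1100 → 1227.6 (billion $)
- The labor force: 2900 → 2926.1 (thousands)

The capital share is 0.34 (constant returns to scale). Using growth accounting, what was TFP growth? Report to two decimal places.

Aggregate output growth = (5125.4 − 4900) / 4900 = 4.6%.
Capital growth = (1227.6 − 1100) / 1100 = 11.6%.
The labor force growth = (2926.1 − 2900) / 2900 = 0.9%.
Labor's share = 1 − 0.34 = 0.66.
Capital: 0.34 × 11.6 = 3.944 pp.
The labor force: 0.66 × 0.9 = 0.594 pp.
TFP growth = 4.6 − 4.538 = 0.062%.

0.06%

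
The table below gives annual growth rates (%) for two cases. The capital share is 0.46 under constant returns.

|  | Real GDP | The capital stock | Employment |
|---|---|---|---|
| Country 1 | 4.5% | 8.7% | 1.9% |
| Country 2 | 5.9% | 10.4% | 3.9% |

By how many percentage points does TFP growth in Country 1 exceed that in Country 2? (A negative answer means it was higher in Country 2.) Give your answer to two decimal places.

0.46 percentage points

Labor's share = 1 − 0.46 = 0.54.
Country 1: TFP = 4.5 − 4.002 − 1.026 = -0.528%.
Country 2: TFP = 5.9 − 4.784 − 2.106 = -0.99%.
Difference = -0.528 − (-0.99) = 0.462 pp.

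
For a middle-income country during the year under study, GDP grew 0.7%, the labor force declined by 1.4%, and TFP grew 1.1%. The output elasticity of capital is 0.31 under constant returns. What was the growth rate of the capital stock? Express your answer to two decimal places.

Labor's share = 1 − 0.31 = 0.69.
gY = gA + 0.69×(-1.4) + 0.31×g.
0.31×g = 0.7 − 1.1 + 0.966 = 0.566.
g = 0.566 / 0.31 = 1.8258%.

The capital stock grew 1.83%.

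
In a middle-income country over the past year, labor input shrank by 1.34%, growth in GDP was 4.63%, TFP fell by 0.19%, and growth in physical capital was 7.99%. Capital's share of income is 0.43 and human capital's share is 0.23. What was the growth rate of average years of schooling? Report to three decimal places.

Labor's share = 1 − 0.43 − 0.23 = 0.34.
gY = gA + 0.43×7.99 + 0.34×(-1.34) + 0.23×g.
0.23×g = 4.63 + 0.19 − 2.9801 = 1.8399.
g = 1.8399 / 0.23 = 7.99957%.

8.000%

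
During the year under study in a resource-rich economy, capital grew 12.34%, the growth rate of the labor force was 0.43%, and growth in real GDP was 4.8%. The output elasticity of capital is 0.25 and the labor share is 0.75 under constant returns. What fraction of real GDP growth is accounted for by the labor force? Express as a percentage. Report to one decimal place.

6.7%

Labor's share = 1 − 0.25 = 0.75.
The labor force contributed 0.75 × 0.43 = 0.3225 pp.
Share of growth = 0.3225 / 4.8 × 100 = 6.719%.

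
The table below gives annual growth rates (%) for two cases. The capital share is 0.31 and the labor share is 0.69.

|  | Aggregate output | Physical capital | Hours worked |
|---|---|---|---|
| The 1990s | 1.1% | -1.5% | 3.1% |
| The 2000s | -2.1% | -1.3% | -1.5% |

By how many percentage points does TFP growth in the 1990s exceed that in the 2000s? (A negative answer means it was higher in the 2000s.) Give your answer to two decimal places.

Labor's share = 1 − 0.31 = 0.69.
The 1990s: TFP = 1.1 + 0.465 − 2.139 = -0.574%.
The 2000s: TFP = -2.1 + 0.403 + 1.035 = -0.662%.
Difference = -0.574 − (-0.662) = 0.088 pp.

0.09 percentage points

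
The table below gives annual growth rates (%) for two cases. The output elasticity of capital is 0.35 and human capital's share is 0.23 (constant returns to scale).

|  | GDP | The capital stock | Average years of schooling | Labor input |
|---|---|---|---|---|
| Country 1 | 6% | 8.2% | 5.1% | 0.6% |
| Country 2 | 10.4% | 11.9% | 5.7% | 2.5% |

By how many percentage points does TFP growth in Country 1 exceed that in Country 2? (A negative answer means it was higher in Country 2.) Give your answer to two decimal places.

-2.17 percentage points

Labor's share = 1 − 0.35 − 0.23 = 0.42.
Country 1: TFP = 6 − 2.87 − 1.173 − 0.252 = 1.705%.
Country 2: TFP = 10.4 − 4.165 − 1.311 − 1.05 = 3.874%.
Difference = 1.705 − (3.874) = -2.169 pp.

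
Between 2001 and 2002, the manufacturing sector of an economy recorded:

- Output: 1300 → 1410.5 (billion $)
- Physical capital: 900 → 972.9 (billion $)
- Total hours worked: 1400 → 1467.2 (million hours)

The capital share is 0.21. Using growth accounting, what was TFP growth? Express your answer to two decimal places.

Output growth = (1410.5 − 1300) / 1300 = 8.5%.
Physical capital growth = (972.9 − 900) / 900 = 8.1%.
Total hours worked growth = (1467.2 − 1400) / 1400 = 4.8%.
Labor's share = 1 − 0.21 = 0.79.
Physical capital: 0.21 × 8.1 = 1.701 pp.
Total hours worked: 0.79 × 4.8 = 3.792 pp.
TFP growth = 8.5 − 5.493 = 3.007%.

TFP growth was 3.01%.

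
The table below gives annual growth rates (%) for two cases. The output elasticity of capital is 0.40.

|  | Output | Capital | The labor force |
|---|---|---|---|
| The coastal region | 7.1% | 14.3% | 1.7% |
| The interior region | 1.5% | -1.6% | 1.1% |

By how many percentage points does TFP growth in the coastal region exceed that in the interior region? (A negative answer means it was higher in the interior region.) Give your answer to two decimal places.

-1.12 percentage points

Labor's share = 1 − 0.4 = 0.6.
The coastal region: TFP = 7.1 − 5.72 − 1.02 = 0.36%.
The interior region: TFP = 1.5 + 0.64 − 0.66 = 1.48%.
Difference = 0.36 − (1.48) = -1.12 pp.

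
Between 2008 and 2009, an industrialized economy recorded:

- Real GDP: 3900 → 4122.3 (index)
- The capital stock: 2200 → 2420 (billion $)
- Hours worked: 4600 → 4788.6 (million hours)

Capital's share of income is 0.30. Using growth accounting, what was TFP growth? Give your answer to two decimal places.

Real GDP growth = (4122.3 − 3900) / 3900 = 5.7%.
The capital stock growth = (2420 − 2200) / 2200 = 10%.
Hours worked growth = (4788.6 − 4600) / 4600 = 4.1%.
Labor's share = 1 − 0.3 = 0.7.
The capital stock: 0.3 × 10 = 3 pp.
Hours worked: 0.7 × 4.1 = 2.87 pp.
TFP growth = 5.7 − 5.87 = -0.17%.

-0.17%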